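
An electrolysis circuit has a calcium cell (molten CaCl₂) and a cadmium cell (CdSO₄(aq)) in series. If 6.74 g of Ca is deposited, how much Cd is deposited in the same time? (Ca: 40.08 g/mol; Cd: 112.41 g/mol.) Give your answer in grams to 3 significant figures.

18.9 g

n(Ca) = 6.74 / 40.08 = 0.1682 mol
Ca²⁺ + 2e⁻ → Ca, so n(e⁻) = 2 × 0.1682 = 0.3364 mol
The cells are in series, so the same charge (and hence the same n(e⁻) = 0.3364 mol) passes through both.
Cd²⁺ + 2e⁻ → Cd, so n(Cd) = 0.3364 / 2 = 0.1682 mol
m(Cd) = 0.1682 × 112.41 = 18.9 g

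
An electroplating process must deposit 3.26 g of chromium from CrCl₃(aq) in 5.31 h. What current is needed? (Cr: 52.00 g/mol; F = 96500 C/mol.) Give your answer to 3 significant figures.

0.949 A

n(Cr) = 3.26 / 52.00 = 0.06269 mol
Cr³⁺ + 3e⁻ → Cr, so n(e⁻) = 3 × 0.06269 = 0.1881 mol
Q = 0.1881 × 96500 = 18150 C
I = Q / t = 18150 / 19116 s = 0.949 A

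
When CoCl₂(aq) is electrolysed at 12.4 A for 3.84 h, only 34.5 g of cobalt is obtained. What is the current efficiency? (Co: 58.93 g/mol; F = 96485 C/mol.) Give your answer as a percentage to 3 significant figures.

Q = 12.4 × 13824 = 1.714×10^5 C
n(e⁻) = 1.714×10^5 / 96485 = 1.776 mol
Co²⁺ + 2e⁻ → Co, so theoretical n(Co) = 0.8880 mol → 52.33 g
Efficiency = 34.5 / 52.33 = 0.6593 = 65.9%

65.9%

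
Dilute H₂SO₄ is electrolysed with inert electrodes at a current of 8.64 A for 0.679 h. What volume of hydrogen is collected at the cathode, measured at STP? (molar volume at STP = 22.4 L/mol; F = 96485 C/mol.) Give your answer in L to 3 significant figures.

2.45 L

Charge passed = 8.64 × 2444.4 = 21120 C
n(e⁻) = Q/F = 21120/96485 = 0.2189 mol
2H⁺ + 2e⁻ → H₂, so n(H₂) = 0.2189 / 2 = 0.1095 mol
V = 0.1095 × 22.4 = 2.453 L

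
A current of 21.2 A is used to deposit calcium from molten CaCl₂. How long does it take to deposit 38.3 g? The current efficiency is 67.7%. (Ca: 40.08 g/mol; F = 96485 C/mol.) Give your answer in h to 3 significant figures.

3.57 h

n(Ca) = 38.3 / 40.08 = 0.9556 mol
Ca²⁺ + 2e⁻ → Ca, so n(e⁻) = 2 × 0.9556 = 1.911 mol
Q = 1.911 × 96485 / 0.677 = 2.724×10^5 C
t = Q / I = 2.724×10^5 / 21.2 = 12850 s = 3.57 h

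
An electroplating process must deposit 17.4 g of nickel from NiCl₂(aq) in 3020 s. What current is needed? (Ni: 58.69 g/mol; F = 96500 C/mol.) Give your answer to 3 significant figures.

18.9 A

n(Ni) = 17.4 / 58.69 = 0.2965 mol
Ni²⁺ + 2e⁻ → Ni, so n(e⁻) = 2 × 0.2965 = 0.5930 mol
Q = 0.5930 × 96500 = 57220 C
I = Q / t = 57220 / 3020 s = 18.9 A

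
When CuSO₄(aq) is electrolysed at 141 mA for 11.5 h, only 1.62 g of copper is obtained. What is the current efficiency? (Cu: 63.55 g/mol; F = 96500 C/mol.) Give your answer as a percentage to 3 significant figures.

84.3%

Q = 0.141 × 41400 = 5837 C
n(e⁻) = 5837 / 96500 = 0.06049 mol
Cu²⁺ + 2e⁻ → Cu, so theoretical n(Cu) = 0.03025 mol → 1.922 g
Efficiency = 1.62 / 1.922 = 0.8429 = 84.3%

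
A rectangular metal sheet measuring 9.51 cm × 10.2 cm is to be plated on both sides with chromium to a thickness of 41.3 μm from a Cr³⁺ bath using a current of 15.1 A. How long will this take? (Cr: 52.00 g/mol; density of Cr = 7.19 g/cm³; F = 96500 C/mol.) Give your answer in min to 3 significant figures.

Plated area = 2 × 9.51 × 10.2 = 194.0 cm²
Volume = 194.0 × 41.3×10⁻⁴ cm = 0.8012 cm³
m(Cr) = 0.8012 × 7.19 = 5.761 g
n(Cr) = 5.761 / 52.00 = 0.1108 mol; n(e⁻) = 3 × 0.1108 = 0.3324 mol
Q = 0.3324 × 96500 = 32080 C
t = 32080 / 15.1 = 2125 s = 35.4 min

35.4 min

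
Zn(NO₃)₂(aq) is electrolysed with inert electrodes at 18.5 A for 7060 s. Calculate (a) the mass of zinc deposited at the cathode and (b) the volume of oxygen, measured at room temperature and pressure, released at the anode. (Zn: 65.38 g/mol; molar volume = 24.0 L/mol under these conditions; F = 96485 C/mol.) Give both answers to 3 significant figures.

44.3 g Zn; 8.12 L O₂

Q = 18.5 × 7060 = 1.306×10^5 C; n(e⁻) = 1.306×10^5 / 96485 = 1.354 mol
Cathode: Zn²⁺ + 2e⁻ → Zn → n(Zn) = 1.354/2 = 0.6770 mol → 44.3 g
Anode: 2H₂O → O₂ + 4H⁺ + 4e⁻ → n(O₂) = 1.354/4 = 0.3385 mol → 8.12 L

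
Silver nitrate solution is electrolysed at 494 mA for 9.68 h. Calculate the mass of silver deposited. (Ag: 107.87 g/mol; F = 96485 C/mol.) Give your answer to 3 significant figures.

19.2 g

Charge passed = 0.494 × 34848 = 17210 C
n(e⁻) = Q/F = 17210/96485 = 0.1784 mol
Ag⁺ + e⁻ → Ag, so n(Ag) = 0.1784 mol
m = 0.1784 × 107.87 = 19.2 g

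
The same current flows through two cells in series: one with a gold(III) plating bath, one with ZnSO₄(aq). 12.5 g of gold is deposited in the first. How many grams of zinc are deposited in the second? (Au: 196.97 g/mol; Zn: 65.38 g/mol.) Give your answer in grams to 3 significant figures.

n(Au) = 12.5 / 196.97 = 0.06346 mol
Au³⁺ + 3e⁻ → Au, so n(e⁻) = 3 × 0.06346 = 0.1904 mol
Since the cells are in series, n(e⁻) in the Zn cell is also 0.1904 mol.
Zn²⁺ + 2e⁻ → Zn, so n(Zn) = 0.1904 / 2 = 0.09520 mol
m(Zn) = 0.09520 × 65.38 = 6.22 g

6.22 g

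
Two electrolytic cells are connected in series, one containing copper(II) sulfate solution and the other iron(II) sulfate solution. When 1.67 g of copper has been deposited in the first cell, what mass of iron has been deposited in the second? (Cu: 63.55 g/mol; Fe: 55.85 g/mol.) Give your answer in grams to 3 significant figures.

1.47 g

n(Cu) = 1.67 / 63.55 = 0.02628 mol
Cu²⁺ + 2e⁻ → Cu, so n(e⁻) = 2 × 0.02628 = 0.05256 mol
In series, the same 0.05256 mol of electrons flows through the second cell.
Fe²⁺ + 2e⁻ → Fe, so n(Fe) = 0.05256 / 2 = 0.02628 mol
m(Fe) = 0.02628 × 55.85 = 1.47 g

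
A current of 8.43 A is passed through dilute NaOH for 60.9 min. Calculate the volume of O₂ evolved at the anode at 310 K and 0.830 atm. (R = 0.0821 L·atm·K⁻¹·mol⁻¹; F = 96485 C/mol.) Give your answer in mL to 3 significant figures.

Charge passed = 8.43 × 3654 = 30800 C
n(e⁻) = 30800 / 96485 = 0.3192 mol
2H₂O → O₂ + 4H⁺ + 4e⁻, so n(O₂) = 0.3192 / 4 = 0.07980 mol
V = nRT/P = 0.07980 × 0.0821 × 310 / 0.830 = 2.447 L
= 2450 mL

2450 mL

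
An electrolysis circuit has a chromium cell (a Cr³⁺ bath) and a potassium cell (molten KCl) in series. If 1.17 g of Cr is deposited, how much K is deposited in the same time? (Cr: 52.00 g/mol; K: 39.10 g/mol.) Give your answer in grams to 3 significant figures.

2.64 g

n(Cr) = 1.17 / 52.00 = 0.02250 mol
Cr³⁺ + 3e⁻ → Cr, so n(e⁻) = 3 × 0.02250 = 0.06750 mol
Same current for the same time ⇒ same n(e⁻) = 0.06750 mol in both cells.
K⁺ + e⁻ → K, so n(K) = 0.06750 mol
m(K) = 0.06750 × 39.10 = 2.64 g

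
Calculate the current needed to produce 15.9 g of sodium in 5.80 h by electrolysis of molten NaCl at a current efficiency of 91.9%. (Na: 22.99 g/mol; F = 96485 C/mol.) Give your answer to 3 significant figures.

3.48 A

n(Na) = 15.9 / 22.99 = 0.6916 mol
Na⁺ + e⁻ → Na, so n(e⁻) = 0.6916 mol
Q = 0.6916 × 96485 / 0.919 = 72610 C
I = Q / t = 72610 / 20880 s = 3.48 A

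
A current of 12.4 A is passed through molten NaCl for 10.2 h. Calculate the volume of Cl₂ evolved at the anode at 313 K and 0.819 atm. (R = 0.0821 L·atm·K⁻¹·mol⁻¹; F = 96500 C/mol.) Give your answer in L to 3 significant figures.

Q = It = 12.4 × 36720 = 4.553×10^5 C
Moles of electrons = 4.553×10^5 / 96500 = 4.718 mol
2Cl⁻ → Cl₂ + 2e⁻, so n(Cl₂) = 4.718 / 2 = 2.359 mol
V = nRT/P = 2.359 × 0.0821 × 313 / 0.819 = 74.02 L

74.0 L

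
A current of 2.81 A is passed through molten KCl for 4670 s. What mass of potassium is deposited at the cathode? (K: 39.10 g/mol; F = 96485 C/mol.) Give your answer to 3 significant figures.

5.32 g

Charge passed = 2.81 × 4670 = 13120 C
Moles of electrons = 13120 / 96485 = 0.1360 mol
K⁺ + e⁻ → K, so n(K) = 0.1360 mol
m = 0.1360 × 39.10 = 5.32 g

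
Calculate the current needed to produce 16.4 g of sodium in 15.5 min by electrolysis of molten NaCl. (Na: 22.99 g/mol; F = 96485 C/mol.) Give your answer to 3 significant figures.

74.0 A

n(Na) = 16.4 / 22.99 = 0.7134 mol
Na⁺ + e⁻ → Na, so n(e⁻) = 0.7134 mol
Q = 0.7134 × 96485 = 68830 C
I = Q / t = 68830 / 930 s = 74.0 A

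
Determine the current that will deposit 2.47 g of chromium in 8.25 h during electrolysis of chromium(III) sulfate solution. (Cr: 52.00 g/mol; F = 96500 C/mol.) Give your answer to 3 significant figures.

0.463 A

n(Cr) = 2.47 / 52.00 = 0.04750 mol
Cr³⁺ + 3e⁻ → Cr, so n(e⁻) = 3 × 0.04750 = 0.1425 mol
Q = 0.1425 × 96500 = 13750 C
I = Q / t = 13750 / 29700 s = 0.463 A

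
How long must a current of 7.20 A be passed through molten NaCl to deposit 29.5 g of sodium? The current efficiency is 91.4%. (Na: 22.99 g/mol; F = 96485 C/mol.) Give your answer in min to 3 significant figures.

314 min

n(Na) = 29.5 / 22.99 = 1.283 mol
Na⁺ + e⁻ → Na, so n(e⁻) = 1.283 mol
Q = 1.283 × 96485 / 0.914 = 1.354×10^5 C
t = Q / I = 1.354×10^5 / 7.20 = 18810 s = 314 min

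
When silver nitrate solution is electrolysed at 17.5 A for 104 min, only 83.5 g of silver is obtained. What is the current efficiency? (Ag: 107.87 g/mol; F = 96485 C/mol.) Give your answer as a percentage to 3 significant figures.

68.4%

Q = 17.5 × 6240 = 1.092×10^5 C
n(e⁻) = 1.092×10^5 / 96485 = 1.132 mol
Ag⁺ + e⁻ → Ag, so theoretical n(Ag) = 1.132 mol → 122.1 g
Efficiency = 83.5 / 122.1 = 0.6839 = 68.4%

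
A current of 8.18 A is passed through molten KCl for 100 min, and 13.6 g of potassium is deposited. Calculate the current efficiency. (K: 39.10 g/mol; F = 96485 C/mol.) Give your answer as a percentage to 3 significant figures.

Q = 8.18 × 6000 = 49080 C
n(e⁻) = 49080 / 96485 = 0.5087 mol
K⁺ + e⁻ → K, so theoretical n(K) = 0.5087 mol → 19.89 g
Efficiency = 13.6 / 19.89 = 0.6838 = 68.4%

68.4%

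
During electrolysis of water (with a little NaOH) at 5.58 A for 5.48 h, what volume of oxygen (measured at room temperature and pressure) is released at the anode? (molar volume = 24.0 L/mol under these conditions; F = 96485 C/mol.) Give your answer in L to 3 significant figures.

Q = It = 5.58 × 19728 = 1.101×10^5 C
n(e⁻) = 1.101×10^5 / 96485 = 1.141 mol
2H₂O → O₂ + 4H⁺ + 4e⁻, so n(O₂) = 1.141 / 4 = 0.2853 mol
V = 0.2853 × 24.0 = 6.847 L

6.85 L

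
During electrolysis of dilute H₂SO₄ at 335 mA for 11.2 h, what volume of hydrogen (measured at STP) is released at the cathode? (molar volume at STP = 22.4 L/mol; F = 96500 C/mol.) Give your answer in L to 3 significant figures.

Charge passed = 0.335 × 40320 = 13510 C
Moles of electrons = 13510 / 96500 = 0.1400 mol
2H⁺ + 2e⁻ → H₂, so n(H₂) = 0.1400 / 2 = 0.07000 mol
V = 0.07000 × 22.4 = 1.568 L

1.57 L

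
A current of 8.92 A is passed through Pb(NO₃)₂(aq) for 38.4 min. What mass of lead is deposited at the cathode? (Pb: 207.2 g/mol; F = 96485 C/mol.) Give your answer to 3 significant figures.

22.1 g

Q = 8.92 A × 2304 s = 20550 C
Moles of electrons = 20550 / 96485 = 0.2130 mol
Pb²⁺ + 2e⁻ → Pb, so n(Pb) = 0.2130 / 2 = 0.1065 mol
m = 0.1065 × 207.2 = 22.1 g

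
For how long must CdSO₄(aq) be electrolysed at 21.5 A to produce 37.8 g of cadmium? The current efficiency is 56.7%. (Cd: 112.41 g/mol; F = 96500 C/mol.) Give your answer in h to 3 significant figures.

n(Cd) = 37.8 / 112.41 = 0.3363 mol
Cd²⁺ + 2e⁻ → Cd, so n(e⁻) = 2 × 0.3363 = 0.6726 mol
Q = 0.6726 × 96500 / 0.567 = 1.145×10^5 C
t = Q / I = 1.145×10^5 / 21.5 = 5326 s = 1.48 h

1.48 h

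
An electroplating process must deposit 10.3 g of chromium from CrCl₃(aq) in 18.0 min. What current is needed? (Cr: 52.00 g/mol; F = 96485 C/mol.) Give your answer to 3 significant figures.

n(Cr) = 10.3 / 52.00 = 0.1981 mol
Cr³⁺ + 3e⁻ → Cr, so n(e⁻) = 3 × 0.1981 = 0.5943 mol
Q = 0.5943 × 96485 = 57340 C
I = Q / t = 57340 / 1080 s = 53.1 A

53.1 A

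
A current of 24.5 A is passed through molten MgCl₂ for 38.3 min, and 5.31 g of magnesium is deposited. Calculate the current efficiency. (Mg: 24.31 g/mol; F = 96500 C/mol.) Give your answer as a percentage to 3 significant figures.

74.9%

Q = 24.5 × 2298 = 56300 C
n(e⁻) = 56300 / 96500 = 0.5834 mol
Mg²⁺ + 2e⁻ → Mg, so theoretical n(Mg) = 0.2917 mol → 7.091 g
Efficiency = 5.31 / 7.091 = 0.7488 = 74.9%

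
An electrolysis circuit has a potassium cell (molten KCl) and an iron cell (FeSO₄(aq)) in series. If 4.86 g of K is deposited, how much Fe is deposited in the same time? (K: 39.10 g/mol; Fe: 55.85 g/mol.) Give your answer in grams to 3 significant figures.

3.47 g

n(K) = 4.86 / 39.10 = 0.1243 mol
K⁺ + e⁻ → K, so n(e⁻) = 0.1243 mol
Since the cells are in series, n(e⁻) in the Fe cell is also 0.1243 mol.
Fe²⁺ + 2e⁻ → Fe, so n(Fe) = 0.1243 / 2 = 0.06215 mol
m(Fe) = 0.06215 × 55.85 = 3.47 g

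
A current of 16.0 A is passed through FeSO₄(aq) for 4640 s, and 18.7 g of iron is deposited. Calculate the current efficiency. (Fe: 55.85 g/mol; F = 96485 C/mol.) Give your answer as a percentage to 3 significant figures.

Q = 16.0 × 4640 = 74240 C
n(e⁻) = 74240 / 96485 = 0.7694 mol
Fe²⁺ + 2e⁻ → Fe, so theoretical n(Fe) = 0.3847 mol → 21.49 g
Efficiency = 18.7 / 21.49 = 0.8702 = 87.0%

87.0%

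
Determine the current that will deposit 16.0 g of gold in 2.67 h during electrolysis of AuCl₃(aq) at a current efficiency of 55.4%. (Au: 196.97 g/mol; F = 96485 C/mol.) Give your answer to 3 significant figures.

n(Au) = 16.0 / 196.97 = 0.08123 mol
Au³⁺ + 3e⁻ → Au, so n(e⁻) = 3 × 0.08123 = 0.2437 mol
Q = 0.2437 × 96485 / 0.554 = 42440 C
I = Q / t = 42440 / 9612 s = 4.42 A

4.42 A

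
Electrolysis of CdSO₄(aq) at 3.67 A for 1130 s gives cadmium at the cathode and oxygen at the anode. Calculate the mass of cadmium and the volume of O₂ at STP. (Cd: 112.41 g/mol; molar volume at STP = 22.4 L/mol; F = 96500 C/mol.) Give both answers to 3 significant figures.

2.42 g Cd; 0.241 L O₂

Q = 3.67 × 1130 = 4147 C; n(e⁻) = 4147 / 96500 = 0.04297 mol
Cathode: Cd²⁺ + 2e⁻ → Cd → n(Cd) = 0.04297/2 = 0.02149 mol → 2.42 g
Anode: 2H₂O → O₂ + 4H⁺ + 4e⁻ → n(O₂) = 0.04297/4 = 0.01074 mol → 0.241 L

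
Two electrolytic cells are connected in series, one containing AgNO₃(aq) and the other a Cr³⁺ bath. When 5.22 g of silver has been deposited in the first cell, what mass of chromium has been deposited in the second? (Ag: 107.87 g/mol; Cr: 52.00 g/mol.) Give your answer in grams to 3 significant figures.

0.839 g

n(Ag) = 5.22 / 107.87 = 0.04839 mol
Ag⁺ + e⁻ → Ag, so n(e⁻) = 0.04839 mol
Same current for the same time ⇒ same n(e⁻) = 0.04839 mol in both cells.
Cr³⁺ + 3e⁻ → Cr, so n(Cr) = 0.04839 / 3 = 0.01613 mol
m(Cr) = 0.01613 × 52.00 = 0.839 g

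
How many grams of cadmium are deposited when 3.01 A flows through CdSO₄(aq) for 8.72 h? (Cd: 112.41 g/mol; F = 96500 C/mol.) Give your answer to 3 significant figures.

55.0 g

Q = 3.01 A × 31392 s = 94490 C
Moles of electrons = 94490 / 96500 = 0.9792 mol
Cd²⁺ + 2e⁻ → Cd, so n(Cd) = 0.9792 / 2 = 0.4896 mol
m = 0.4896 × 112.41 = 55.0 g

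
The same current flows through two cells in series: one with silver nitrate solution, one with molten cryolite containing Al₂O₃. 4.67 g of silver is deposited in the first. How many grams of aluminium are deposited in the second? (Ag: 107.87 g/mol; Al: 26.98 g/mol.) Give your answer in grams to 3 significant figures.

0.389 g

n(Ag) = 4.67 / 107.87 = 0.04329 mol
Ag⁺ + e⁻ → Ag, so n(e⁻) = 0.04329 mol
Same current for the same time ⇒ same n(e⁻) = 0.04329 mol in both cells.
Al³⁺ + 3e⁻ → Al, so n(Al) = 0.04329 / 3 = 0.01443 mol
m(Al) = 0.01443 × 26.98 = 0.389 g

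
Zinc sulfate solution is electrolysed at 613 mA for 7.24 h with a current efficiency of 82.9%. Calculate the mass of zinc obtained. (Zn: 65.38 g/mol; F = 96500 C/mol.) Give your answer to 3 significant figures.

Q = 0.613 × 26064 = 15980 C
n(e⁻) = 15980 / 96500 = 0.1656 mol
Zn²⁺ + 2e⁻ → Zn, so theoretical m(Zn) = 0.08280 × 65.38 = 5.413 g
Actual mass = 82.9% × 5.413 = 4.49 g

4.49 g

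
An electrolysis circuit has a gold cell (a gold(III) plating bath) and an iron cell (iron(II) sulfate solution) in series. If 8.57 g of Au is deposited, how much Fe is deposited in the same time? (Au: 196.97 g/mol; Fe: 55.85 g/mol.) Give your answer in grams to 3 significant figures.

3.64 g

n(Au) = 8.57 / 196.97 = 0.04351 mol
Au³⁺ + 3e⁻ → Au, so n(e⁻) = 3 × 0.04351 = 0.1305 mol
Since the cells are in series, n(e⁻) in the Fe cell is also 0.1305 mol.
Fe²⁺ + 2e⁻ → Fe, so n(Fe) = 0.1305 / 2 = 0.06525 mol
m(Fe) = 0.06525 × 55.85 = 3.64 g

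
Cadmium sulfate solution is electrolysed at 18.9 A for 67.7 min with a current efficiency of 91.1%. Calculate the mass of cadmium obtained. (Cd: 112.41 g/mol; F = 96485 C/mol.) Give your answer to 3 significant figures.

40.7 g

Q = 18.9 × 4062 = 76770 C
n(e⁻) = 76770 / 96485 = 0.7957 mol
Cd²⁺ + 2e⁻ → Cd, so theoretical m(Cd) = 0.3979 × 112.41 = 44.73 g
Actual mass = 91.1% × 44.73 = 40.7 g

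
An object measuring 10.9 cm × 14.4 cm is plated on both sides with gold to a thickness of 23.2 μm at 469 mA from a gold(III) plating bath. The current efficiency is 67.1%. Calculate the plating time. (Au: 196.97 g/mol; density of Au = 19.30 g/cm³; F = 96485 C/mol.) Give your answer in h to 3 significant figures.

Plated area = 2 × 10.9 × 14.4 = 313.9 cm²
Volume = 313.9 × 23.2×10⁻⁴ cm = 0.7282 cm³
m(Au) = 0.7282 × 19.30 = 14.05 g
n(Au) = 14.05 / 196.97 = 0.07133 mol; n(e⁻) = 3 × 0.07133 = 0.2140 mol
Q = 0.2140 × 96485 / 0.671 = 30770 C
t = 30770 / 0.469 = 65610 s = 18.2 h

18.2 h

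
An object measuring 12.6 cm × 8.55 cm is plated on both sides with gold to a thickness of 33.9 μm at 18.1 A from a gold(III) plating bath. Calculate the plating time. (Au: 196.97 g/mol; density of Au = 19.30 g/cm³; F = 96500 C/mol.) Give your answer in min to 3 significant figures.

19.1 min

Plated area = 2 × 12.6 × 8.55 = 215.5 cm²
Volume = 215.5 × 33.9×10⁻⁴ cm = 0.7305 cm³
m(Au) = 0.7305 × 19.30 = 14.10 g
n(Au) = 14.10 / 196.97 = 0.07158 mol; n(e⁻) = 3 × 0.07158 = 0.2147 mol
Q = 0.2147 × 96500 = 20720 C
t = 20720 / 18.1 = 1145 s = 19.1 min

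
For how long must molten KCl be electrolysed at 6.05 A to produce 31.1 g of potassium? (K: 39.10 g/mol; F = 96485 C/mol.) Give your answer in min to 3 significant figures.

n(K) = 31.1 / 39.10 = 0.7954 mol
K⁺ + e⁻ → K, so n(e⁻) = 0.7954 mol
Q = 0.7954 × 96485 = 76740 C
t = Q / I = 76740 / 6.05 = 12680 s = 211 min

211 min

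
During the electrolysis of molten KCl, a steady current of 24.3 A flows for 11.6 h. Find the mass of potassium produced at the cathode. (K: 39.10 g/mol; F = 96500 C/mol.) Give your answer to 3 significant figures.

411 g

Q = It = 24.3 × 41760 = 1.015×10^6 C
Moles of electrons = 1.015×10^6 / 96500 = 10.52 mol
K⁺ + e⁻ → K, so n(K) = 10.52 mol
m = 10.52 × 39.10 = 411 g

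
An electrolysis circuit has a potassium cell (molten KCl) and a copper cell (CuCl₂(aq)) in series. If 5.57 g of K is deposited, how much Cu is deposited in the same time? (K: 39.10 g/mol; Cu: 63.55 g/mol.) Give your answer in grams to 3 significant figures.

n(K) = 5.57 / 39.10 = 0.1425 mol
K⁺ + e⁻ → K, so n(e⁻) = 0.1425 mol
In series, the same 0.1425 mol of electrons flows through the second cell.
Cu²⁺ + 2e⁻ → Cu, so n(Cu) = 0.1425 / 2 = 0.07125 mol
m(Cu) = 0.07125 × 63.55 = 4.53 g

4.53 g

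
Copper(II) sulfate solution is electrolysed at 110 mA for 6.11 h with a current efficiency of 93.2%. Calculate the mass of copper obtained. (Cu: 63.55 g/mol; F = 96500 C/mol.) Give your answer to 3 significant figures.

0.743 g

Q = 0.110 × 21996 = 2420 C
n(e⁻) = 2420 / 96500 = 0.02508 mol
Cu²⁺ + 2e⁻ → Cu, so theoretical m(Cu) = 0.01254 × 63.55 = 0.7969 g
Actual mass = 93.2% × 0.7969 = 0.743 g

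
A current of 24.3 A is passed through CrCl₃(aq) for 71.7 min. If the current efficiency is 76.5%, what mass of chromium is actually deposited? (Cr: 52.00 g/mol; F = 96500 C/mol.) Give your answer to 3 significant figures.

Q = 24.3 × 4302 = 1.045×10^5 C
n(e⁻) = 1.045×10^5 / 96500 = 1.083 mol
Cr³⁺ + 3e⁻ → Cr, so theoretical m(Cr) = 0.3610 × 52.00 = 18.77 g
Actual mass = 76.5% × 18.77 = 14.4 g

14.4 g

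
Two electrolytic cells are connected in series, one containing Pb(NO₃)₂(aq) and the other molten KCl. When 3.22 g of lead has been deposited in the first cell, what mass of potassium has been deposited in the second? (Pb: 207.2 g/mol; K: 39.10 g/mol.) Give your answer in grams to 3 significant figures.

n(Pb) = 3.22 / 207.2 = 0.01554 mol
Pb²⁺ + 2e⁻ → Pb, so n(e⁻) = 2 × 0.01554 = 0.03108 mol
In series, the same 0.03108 mol of electrons flows through the second cell.
K⁺ + e⁻ → K, so n(K) = 0.03108 mol
m(K) = 0.03108 × 39.10 = 1.22 g

1.22 g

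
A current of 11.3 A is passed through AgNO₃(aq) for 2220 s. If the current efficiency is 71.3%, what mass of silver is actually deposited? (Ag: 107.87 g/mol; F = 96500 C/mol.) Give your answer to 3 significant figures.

20.0 g

Q = 11.3 × 2220 = 25090 C
n(e⁻) = 25090 / 96500 = 0.2600 mol
Ag⁺ + e⁻ → Ag, so theoretical m(Ag) = 0.2600 × 107.87 = 28.05 g
Actual mass = 71.3% × 28.05 = 20.0 g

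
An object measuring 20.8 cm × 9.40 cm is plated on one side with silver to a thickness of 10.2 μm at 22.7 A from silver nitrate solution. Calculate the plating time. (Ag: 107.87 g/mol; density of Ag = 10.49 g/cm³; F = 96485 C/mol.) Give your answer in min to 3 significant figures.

Plated area = 20.8 × 9.40 = 195.5 cm²
Volume = 195.5 × 10.2×10⁻⁴ cm = 0.1994 cm³
m(Ag) = 0.1994 × 10.49 = 2.092 g
n(Ag) = 2.092 / 107.87 = 0.01939 mol; n(e⁻) = 0.01939 mol
Q = 0.01939 × 96485 = 1871 C
t = 1871 / 22.7 = 82.42 s = 1.37 min

1.37 min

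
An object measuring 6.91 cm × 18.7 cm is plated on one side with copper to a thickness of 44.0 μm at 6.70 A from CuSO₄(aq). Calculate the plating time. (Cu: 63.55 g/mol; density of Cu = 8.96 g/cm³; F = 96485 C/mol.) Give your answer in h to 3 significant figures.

Plated area = 6.91 × 18.7 = 129.2 cm²
Volume = 129.2 × 44.0×10⁻⁴ cm = 0.5685 cm³
m(Cu) = 0.5685 × 8.96 = 5.094 g
n(Cu) = 5.094 / 63.55 = 0.08016 mol; n(e⁻) = 2 × 0.08016 = 0.1603 mol
Q = 0.1603 × 96485 = 15470 C
t = 15470 / 6.70 = 2309 s = 0.641 h

0.641 h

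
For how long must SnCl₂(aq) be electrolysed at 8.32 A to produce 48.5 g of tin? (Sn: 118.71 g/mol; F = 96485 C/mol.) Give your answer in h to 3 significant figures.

2.63 h

n(Sn) = 48.5 / 118.71 = 0.4086 mol
Sn²⁺ + 2e⁻ → Sn, so n(e⁻) = 2 × 0.4086 = 0.8172 mol
Q = 0.8172 × 96485 = 78850 C
t = Q / I = 78850 / 8.32 = 9477 s = 2.63 h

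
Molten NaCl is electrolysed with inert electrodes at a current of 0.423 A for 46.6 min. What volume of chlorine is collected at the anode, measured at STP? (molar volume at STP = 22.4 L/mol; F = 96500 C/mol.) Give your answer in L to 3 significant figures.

0.137 L

Q = 0.423 A × 2796 s = 1183 C
n(e⁻) = 1183 / 96500 = 0.01226 mol
2Cl⁻ → Cl₂ + 2e⁻, so n(Cl₂) = 0.01226 / 2 = 0.006130 mol
V = 0.006130 × 22.4 = 0.1373 L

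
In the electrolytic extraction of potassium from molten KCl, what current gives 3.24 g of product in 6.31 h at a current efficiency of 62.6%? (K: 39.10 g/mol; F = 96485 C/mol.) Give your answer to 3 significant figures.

0.562 A

n(K) = 3.24 / 39.10 = 0.08286 mol
K⁺ + e⁻ → K, so n(e⁻) = 0.08286 mol
Q = 0.08286 × 96485 / 0.626 = 12770 C
I = Q / t = 12770 / 22716 s = 0.562 A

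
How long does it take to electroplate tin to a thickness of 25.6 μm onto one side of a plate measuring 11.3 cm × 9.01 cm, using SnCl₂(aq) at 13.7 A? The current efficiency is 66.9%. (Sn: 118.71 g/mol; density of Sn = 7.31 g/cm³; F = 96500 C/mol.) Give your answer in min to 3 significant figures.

5.63 min

Plated area = 11.3 × 9.01 = 101.8 cm²
Volume = 101.8 × 25.6×10⁻⁴ cm = 0.2606 cm³
m(Sn) = 0.2606 × 7.31 = 1.905 g
n(Sn) = 1.905 / 118.71 = 0.01605 mol; n(e⁻) = 2 × 0.01605 = 0.03210 mol
Q = 0.03210 × 96500 / 0.669 = 4630 C
t = 4630 / 13.7 = 338.0 s = 5.63 min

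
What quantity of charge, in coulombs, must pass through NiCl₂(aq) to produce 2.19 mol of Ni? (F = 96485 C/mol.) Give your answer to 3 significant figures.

4.23×10^5 C

Ni²⁺ + 2e⁻ → Ni, so n(e⁻) = 2 × 2.19 = 4.380 mol
Q = 4.380 × 96485 = 4.226×10^5 C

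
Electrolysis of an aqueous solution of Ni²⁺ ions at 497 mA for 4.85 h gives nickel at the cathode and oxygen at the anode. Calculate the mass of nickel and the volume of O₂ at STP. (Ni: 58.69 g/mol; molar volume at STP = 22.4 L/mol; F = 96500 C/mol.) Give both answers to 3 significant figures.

2.64 g Ni; 0.504 L O₂

Q = 0.497 × 17460 = 8678 C; n(e⁻) = 8678 / 96500 = 0.08993 mol
Cathode: Ni²⁺ + 2e⁻ → Ni → n(Ni) = 0.08993/2 = 0.04497 mol → 2.64 g
Anode: 2H₂O → O₂ + 4H⁺ + 4e⁻ → n(O₂) = 0.08993/4 = 0.02248 mol → 0.504 L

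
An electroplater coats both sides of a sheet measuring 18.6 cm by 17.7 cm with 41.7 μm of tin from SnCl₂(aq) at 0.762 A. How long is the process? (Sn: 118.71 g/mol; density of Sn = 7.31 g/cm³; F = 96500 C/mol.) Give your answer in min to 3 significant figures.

Plated area = 2 × 18.6 × 17.7 = 658.4 cm²
Volume = 658.4 × 41.7×10⁻⁴ cm = 2.746 cm³
m(Sn) = 2.746 × 7.31 = 20.07 g
n(Sn) = 20.07 / 118.71 = 0.1691 mol; n(e⁻) = 2 × 0.1691 = 0.3382 mol
Q = 0.3382 × 96500 = 32640 C
t = 32640 / 0.762 = 42830 s = 714 min

714 min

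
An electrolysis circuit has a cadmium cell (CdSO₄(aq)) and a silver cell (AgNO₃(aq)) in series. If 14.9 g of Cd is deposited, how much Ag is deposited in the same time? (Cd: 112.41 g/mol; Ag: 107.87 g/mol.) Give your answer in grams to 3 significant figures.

n(Cd) = 14.9 / 112.41 = 0.1326 mol
Cd²⁺ + 2e⁻ → Cd, so n(e⁻) = 2 × 0.1326 = 0.2652 mol
Since the cells are in series, n(e⁻) in the Ag cell is also 0.2652 mol.
Ag⁺ + e⁻ → Ag, so n(Ag) = 0.2652 mol
m(Ag) = 0.2652 × 107.87 = 28.6 g

28.6 g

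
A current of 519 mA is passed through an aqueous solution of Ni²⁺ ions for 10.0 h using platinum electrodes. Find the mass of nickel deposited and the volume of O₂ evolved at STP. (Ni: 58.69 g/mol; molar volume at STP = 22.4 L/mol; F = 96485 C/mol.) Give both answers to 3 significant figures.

5.68 g Ni; 1.08 L O₂

Q = 0.519 × 36000 = 18680 C; n(e⁻) = 18680 / 96485 = 0.1936 mol
Cathode: Ni²⁺ + 2e⁻ → Ni → n(Ni) = 0.1936/2 = 0.09680 mol → 5.68 g
Anode: 2H₂O → O₂ + 4H⁺ + 4e⁻ → n(O₂) = 0.1936/4 = 0.04840 mol → 1.08 L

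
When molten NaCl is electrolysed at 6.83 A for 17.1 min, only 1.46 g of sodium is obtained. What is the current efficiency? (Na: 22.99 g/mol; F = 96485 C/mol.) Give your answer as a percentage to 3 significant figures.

87.4%

Q = 6.83 × 1026 = 7008 C
n(e⁻) = 7008 / 96485 = 0.07263 mol
Na⁺ + e⁻ → Na, so theoretical n(Na) = 0.07263 mol → 1.670 g
Efficiency = 1.46 / 1.670 = 0.8743 = 87.4%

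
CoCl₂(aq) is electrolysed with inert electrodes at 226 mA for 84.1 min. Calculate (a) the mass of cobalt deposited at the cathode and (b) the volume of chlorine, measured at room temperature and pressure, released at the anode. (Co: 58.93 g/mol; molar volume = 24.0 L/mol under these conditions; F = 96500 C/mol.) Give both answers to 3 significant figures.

0.348 g Co; 0.142 L Cl₂

Q = 0.226 × 5046 = 1140 C; n(e⁻) = 1140 / 96500 = 0.01181 mol
Cathode: Co²⁺ + 2e⁻ → Co → n(Co) = 0.01181/2 = 0.005905 mol → 0.348 g
Anode: 2Cl⁻ → Cl₂ + 2e⁻ → n(Cl₂) = 0.01181/2 = 0.005905 mol → 0.142 L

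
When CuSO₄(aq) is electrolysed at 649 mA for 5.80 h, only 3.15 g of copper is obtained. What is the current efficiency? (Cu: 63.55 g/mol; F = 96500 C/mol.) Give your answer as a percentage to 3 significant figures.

70.6%

Q = 0.649 × 20880 = 13550 C
n(e⁻) = 13550 / 96500 = 0.1404 mol
Cu²⁺ + 2e⁻ → Cu, so theoretical n(Cu) = 0.07020 mol → 4.461 g
Efficiency = 3.15 / 4.461 = 0.7061 = 70.6%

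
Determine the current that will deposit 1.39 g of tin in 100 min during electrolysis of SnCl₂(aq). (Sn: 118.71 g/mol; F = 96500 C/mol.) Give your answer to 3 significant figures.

n(Sn) = 1.39 / 118.71 = 0.01171 mol
Sn²⁺ + 2e⁻ → Sn, so n(e⁻) = 2 × 0.01171 = 0.02342 mol
Q = 0.02342 × 96500 = 2260 C
I = Q / t = 2260 / 6000 s = 0.377 A

0.377 A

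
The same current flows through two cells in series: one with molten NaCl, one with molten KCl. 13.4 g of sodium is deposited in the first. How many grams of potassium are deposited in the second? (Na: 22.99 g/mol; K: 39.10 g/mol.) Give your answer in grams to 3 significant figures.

22.8 g

n(Na) = 13.4 / 22.99 = 0.5829 mol
Na⁺ + e⁻ → Na, so n(e⁻) = 0.5829 mol
Same current for the same time ⇒ same n(e⁻) = 0.5829 mol in both cells.
K⁺ + e⁻ → K, so n(K) = 0.5829 mol
m(K) = 0.5829 × 39.10 = 22.8 g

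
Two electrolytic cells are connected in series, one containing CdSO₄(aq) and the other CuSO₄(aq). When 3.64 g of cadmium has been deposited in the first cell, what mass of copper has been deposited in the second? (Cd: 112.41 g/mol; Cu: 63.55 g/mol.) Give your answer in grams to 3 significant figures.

n(Cd) = 3.64 / 112.41 = 0.03238 mol
Cd²⁺ + 2e⁻ → Cd, so n(e⁻) = 2 × 0.03238 = 0.06476 mol
Since the cells are in series, n(e⁻) in the Cu cell is also 0.06476 mol.
Cu²⁺ + 2e⁻ → Cu, so n(Cu) = 0.06476 / 2 = 0.03238 mol
m(Cu) = 0.03238 × 63.55 = 2.06 g

2.06 g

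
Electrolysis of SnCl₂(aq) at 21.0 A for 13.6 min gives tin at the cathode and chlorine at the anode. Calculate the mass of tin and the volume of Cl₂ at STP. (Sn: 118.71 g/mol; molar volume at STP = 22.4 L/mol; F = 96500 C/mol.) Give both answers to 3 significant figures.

Q = 21.0 × 816 = 17140 C; n(e⁻) = 17140 / 96500 = 0.1776 mol
Cathode: Sn²⁺ + 2e⁻ → Sn → n(Sn) = 0.1776/2 = 0.08880 mol → 10.5 g
Anode: 2Cl⁻ → Cl₂ + 2e⁻ → n(Cl₂) = 0.1776/2 = 0.08880 mol → 1.99 L

10.5 g Sn; 1.99 L Cl₂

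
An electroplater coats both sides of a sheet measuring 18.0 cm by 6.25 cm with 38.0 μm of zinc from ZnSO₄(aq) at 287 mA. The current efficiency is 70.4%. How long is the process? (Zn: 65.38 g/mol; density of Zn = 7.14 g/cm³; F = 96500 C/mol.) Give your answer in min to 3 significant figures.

Plated area = 2 × 18.0 × 6.25 = 225.0 cm²
Volume = 225.0 × 38.0×10⁻⁴ cm = 0.8550 cm³
m(Zn) = 0.8550 × 7.14 = 6.105 g
n(Zn) = 6.105 / 65.38 = 0.09338 mol; n(e⁻) = 2 × 0.09338 = 0.1868 mol
Q = 0.1868 × 96500 / 0.704 = 25610 C
t = 25610 / 0.287 = 89230 s = 1490 min

1490 min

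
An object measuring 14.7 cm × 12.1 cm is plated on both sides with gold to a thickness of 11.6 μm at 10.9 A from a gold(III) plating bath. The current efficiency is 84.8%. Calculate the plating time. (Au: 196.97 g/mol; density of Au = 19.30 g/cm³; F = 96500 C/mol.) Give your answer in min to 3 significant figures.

Plated area = 2 × 14.7 × 12.1 = 355.7 cm²
Volume = 355.7 × 11.6×10⁻⁴ cm = 0.4126 cm³
m(Au) = 0.4126 × 19.30 = 7.963 g
n(Au) = 7.963 / 196.97 = 0.04043 mol; n(e⁻) = 3 × 0.04043 = 0.1213 mol
Q = 0.1213 × 96500 / 0.848 = 13800 C
t = 13800 / 10.9 = 1266 s = 21.1 min

21.1 min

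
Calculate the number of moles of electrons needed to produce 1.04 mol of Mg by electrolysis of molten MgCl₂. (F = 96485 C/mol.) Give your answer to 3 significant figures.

2.08 mol

Mg²⁺ + 2e⁻ → Mg, so n(e⁻) = 2 × 1.04 = 2.080 mol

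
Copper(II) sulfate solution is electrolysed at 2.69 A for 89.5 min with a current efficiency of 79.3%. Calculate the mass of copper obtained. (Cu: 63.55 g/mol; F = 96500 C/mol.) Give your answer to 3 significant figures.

3.77 g

Q = 2.69 × 5370 = 14450 C
n(e⁻) = 14450 / 96500 = 0.1497 mol
Cu²⁺ + 2e⁻ → Cu, so theoretical m(Cu) = 0.07485 × 63.55 = 4.757 g
Actual mass = 79.3% × 4.757 = 3.77 g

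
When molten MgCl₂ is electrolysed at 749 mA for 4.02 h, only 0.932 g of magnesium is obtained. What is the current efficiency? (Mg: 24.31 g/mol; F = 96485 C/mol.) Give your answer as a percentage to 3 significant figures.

Q = 0.749 × 14472 = 10840 C
n(e⁻) = 10840 / 96485 = 0.1123 mol
Mg²⁺ + 2e⁻ → Mg, so theoretical n(Mg) = 0.05615 mol → 1.365 g
Efficiency = 0.932 / 1.365 = 0.6828 = 68.3%

68.3%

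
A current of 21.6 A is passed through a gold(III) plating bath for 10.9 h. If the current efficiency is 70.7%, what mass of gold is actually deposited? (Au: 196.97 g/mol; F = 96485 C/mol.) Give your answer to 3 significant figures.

Q = 21.6 × 39240 = 8.476×10^5 C
n(e⁻) = 8.476×10^5 / 96485 = 8.785 mol
Au³⁺ + 3e⁻ → Au, so theoretical m(Au) = 2.928 × 196.97 = 576.7 g
Actual mass = 70.7% × 576.7 = 408 g

408 g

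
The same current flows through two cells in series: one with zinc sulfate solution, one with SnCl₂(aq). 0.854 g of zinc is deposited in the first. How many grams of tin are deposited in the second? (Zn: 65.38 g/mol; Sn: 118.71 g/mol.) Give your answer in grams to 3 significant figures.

1.55 g

n(Zn) = 0.854 / 65.38 = 0.01306 mol
Zn²⁺ + 2e⁻ → Zn, so n(e⁻) = 2 × 0.01306 = 0.02612 mol
Same current for the same time ⇒ same n(e⁻) = 0.02612 mol in both cells.
Sn²⁺ + 2e⁻ → Sn, so n(Sn) = 0.02612 / 2 = 0.01306 mol
m(Sn) = 0.01306 × 118.71 = 1.55 g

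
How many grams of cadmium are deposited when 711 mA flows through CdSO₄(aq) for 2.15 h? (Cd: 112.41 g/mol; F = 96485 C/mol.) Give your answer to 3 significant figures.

3.21 g

Q = It = 0.711 × 7740 = 5503 C
n(e⁻) = Q/F = 5503/96485 = 0.05703 mol
Cd²⁺ + 2e⁻ → Cd, so n(Cd) = 0.05703 / 2 = 0.02852 mol
m = 0.02852 × 112.41 = 3.21 g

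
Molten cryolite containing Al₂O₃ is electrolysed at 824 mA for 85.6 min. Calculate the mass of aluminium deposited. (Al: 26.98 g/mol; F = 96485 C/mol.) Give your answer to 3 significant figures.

Q = It = 0.824 × 5136 = 4232 C
n(e⁻) = Q/F = 4232/96485 = 0.04386 mol
Al³⁺ + 3e⁻ → Al, so n(Al) = 0.04386 / 3 = 0.01462 mol
m = 0.01462 × 26.98 = 0.394 g

0.394 g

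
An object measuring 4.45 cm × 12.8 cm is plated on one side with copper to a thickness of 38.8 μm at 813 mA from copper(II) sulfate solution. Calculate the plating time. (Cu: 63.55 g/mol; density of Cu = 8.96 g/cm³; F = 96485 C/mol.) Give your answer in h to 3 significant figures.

Plated area = 4.45 × 12.8 = 56.96 cm²
Volume = 56.96 × 38.8×10⁻⁴ cm = 0.2210 cm³
m(Cu) = 0.2210 × 8.96 = 1.980 g
n(Cu) = 1.980 / 63.55 = 0.03116 mol; n(e⁻) = 2 × 0.03116 = 0.06232 mol
Q = 0.06232 × 96485 = 6013 C
t = 6013 / 0.813 = 7396 s = 2.05 h

2.05 h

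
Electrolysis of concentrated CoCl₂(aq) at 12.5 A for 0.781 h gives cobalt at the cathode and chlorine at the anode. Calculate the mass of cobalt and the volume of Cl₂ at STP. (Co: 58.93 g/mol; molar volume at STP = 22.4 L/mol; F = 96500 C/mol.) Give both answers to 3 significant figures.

Q = 12.5 × 2811.6 = 35150 C; n(e⁻) = 35150 / 96500 = 0.3642 mol
Cathode: Co²⁺ + 2e⁻ → Co → n(Co) = 0.3642/2 = 0.1821 mol → 10.7 g
Anode: 2Cl⁻ → Cl₂ + 2e⁻ → n(Cl₂) = 0.3642/2 = 0.1821 mol → 4.08 L

10.7 g Co; 4.08 L Cl₂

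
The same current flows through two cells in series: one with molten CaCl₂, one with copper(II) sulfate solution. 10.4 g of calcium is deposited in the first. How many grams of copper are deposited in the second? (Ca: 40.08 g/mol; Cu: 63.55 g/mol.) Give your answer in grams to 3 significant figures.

n(Ca) = 10.4 / 40.08 = 0.2595 mol
Ca²⁺ + 2e⁻ → Ca, so n(e⁻) = 2 × 0.2595 = 0.5190 mol
In series, the same 0.5190 mol of electrons flows through the second cell.
Cu²⁺ + 2e⁻ → Cu, so n(Cu) = 0.5190 / 2 = 0.2595 mol
m(Cu) = 0.2595 × 63.55 = 16.5 g

16.5 g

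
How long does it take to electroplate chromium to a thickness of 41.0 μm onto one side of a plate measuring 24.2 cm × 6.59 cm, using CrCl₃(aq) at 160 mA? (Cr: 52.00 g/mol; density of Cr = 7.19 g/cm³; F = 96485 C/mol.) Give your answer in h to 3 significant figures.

45.4 h

Plated area = 24.2 × 6.59 = 159.5 cm²
Volume = 159.5 × 41.0×10⁻⁴ cm = 0.6540 cm³
m(Cr) = 0.6540 × 7.19 = 4.702 g
n(Cr) = 4.702 / 52.00 = 0.09042 mol; n(e⁻) = 3 × 0.09042 = 0.2713 mol
Q = 0.2713 × 96485 = 26180 C
t = 26180 / 0.160 = 1.636×10^5 s = 45.4 h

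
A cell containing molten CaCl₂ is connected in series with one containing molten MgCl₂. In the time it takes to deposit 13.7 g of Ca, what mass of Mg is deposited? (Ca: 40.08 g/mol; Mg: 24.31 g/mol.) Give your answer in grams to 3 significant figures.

8.31 g

n(Ca) = 13.7 / 40.08 = 0.3418 mol
Ca²⁺ + 2e⁻ → Ca, so n(e⁻) = 2 × 0.3418 = 0.6836 mol
Same current for the same time ⇒ same n(e⁻) = 0.6836 mol in both cells.
Mg²⁺ + 2e⁻ → Mg, so n(Mg) = 0.6836 / 2 = 0.3418 mol
m(Mg) = 0.3418 × 24.31 = 8.31 g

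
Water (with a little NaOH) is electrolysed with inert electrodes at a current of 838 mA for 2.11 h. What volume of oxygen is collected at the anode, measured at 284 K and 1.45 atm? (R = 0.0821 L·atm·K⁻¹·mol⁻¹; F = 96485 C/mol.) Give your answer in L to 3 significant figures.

Charge passed = 0.838 × 7596 = 6365 C
n(e⁻) = Q/F = 6365/96485 = 0.06597 mol
2H₂O → O₂ + 4H⁺ + 4e⁻, so n(O₂) = 0.06597 / 4 = 0.01649 mol
V = nRT/P = 0.01649 × 0.0821 × 284 / 1.45 = 0.2652 L

0.265 L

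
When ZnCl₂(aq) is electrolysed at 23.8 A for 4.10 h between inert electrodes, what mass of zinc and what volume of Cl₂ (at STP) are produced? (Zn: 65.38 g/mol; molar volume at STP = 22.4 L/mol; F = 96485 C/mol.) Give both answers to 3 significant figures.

119 g Zn; 40.8 L Cl₂

Q = 23.8 × 14760 = 3.513×10^5 C; n(e⁻) = 3.513×10^5 / 96485 = 3.641 mol
Cathode: Zn²⁺ + 2e⁻ → Zn → n(Zn) = 3.641/2 = 1.821 mol → 119 g
Anode: 2Cl⁻ → Cl₂ + 2e⁻ → n(Cl₂) = 3.641/2 = 1.821 mol → 40.8 L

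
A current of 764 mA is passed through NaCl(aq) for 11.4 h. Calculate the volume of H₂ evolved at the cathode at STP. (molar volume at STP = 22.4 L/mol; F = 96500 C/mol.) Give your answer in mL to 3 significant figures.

3640 mL

Charge passed = 0.764 × 41040 = 31350 C
Moles of electrons = 31350 / 96500 = 0.3249 mol
2H⁺ + 2e⁻ → H₂, so n(H₂) = 0.3249 / 2 = 0.1625 mol
V = 0.1625 × 22.4 = 3.640 L
= 3640 mL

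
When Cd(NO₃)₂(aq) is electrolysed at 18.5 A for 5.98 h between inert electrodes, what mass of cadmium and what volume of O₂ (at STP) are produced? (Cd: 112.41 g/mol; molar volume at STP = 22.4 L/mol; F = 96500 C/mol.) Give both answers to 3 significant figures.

Q = 18.5 × 21528 = 3.983×10^5 C; n(e⁻) = 3.983×10^5 / 96500 = 4.127 mol
Cathode: Cd²⁺ + 2e⁻ → Cd → n(Cd) = 4.127/2 = 2.064 mol → 232 g
Anode: 2H₂O → O₂ + 4H⁺ + 4e⁻ → n(O₂) = 4.127/4 = 1.032 mol → 23.1 L

232 g Cd; 23.1 L O₂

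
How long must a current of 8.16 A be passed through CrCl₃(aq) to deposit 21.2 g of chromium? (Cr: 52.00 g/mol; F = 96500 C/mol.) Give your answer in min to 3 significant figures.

241 min

n(Cr) = 21.2 / 52.00 = 0.4077 mol
Cr³⁺ + 3e⁻ → Cr, so n(e⁻) = 3 × 0.4077 = 1.223 mol
Q = 1.223 × 96500 = 1.180×10^5 C
t = Q / I = 1.180×10^5 / 8.16 = 14460 s = 241 min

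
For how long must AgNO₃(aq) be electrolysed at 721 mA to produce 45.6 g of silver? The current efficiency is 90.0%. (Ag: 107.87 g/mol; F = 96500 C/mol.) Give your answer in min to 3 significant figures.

n(Ag) = 45.6 / 107.87 = 0.4227 mol
Ag⁺ + e⁻ → Ag, so n(e⁻) = 0.4227 mol
Q = 0.4227 × 96500 / 0.900 = 45320 C
t = Q / I = 45320 / 0.721 = 62860 s = 1050 min

1050 min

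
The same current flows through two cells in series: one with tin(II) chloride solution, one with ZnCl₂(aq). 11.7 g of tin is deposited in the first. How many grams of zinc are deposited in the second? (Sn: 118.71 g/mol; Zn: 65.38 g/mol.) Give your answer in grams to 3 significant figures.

n(Sn) = 11.7 / 118.71 = 0.09856 mol
Sn²⁺ + 2e⁻ → Sn, so n(e⁻) = 2 × 0.09856 = 0.1971 mol
In series, the same 0.1971 mol of electrons flows through the second cell.
Zn²⁺ + 2e⁻ → Zn, so n(Zn) = 0.1971 / 2 = 0.09855 mol
m(Zn) = 0.09855 × 65.38 = 6.44 g

6.44 g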